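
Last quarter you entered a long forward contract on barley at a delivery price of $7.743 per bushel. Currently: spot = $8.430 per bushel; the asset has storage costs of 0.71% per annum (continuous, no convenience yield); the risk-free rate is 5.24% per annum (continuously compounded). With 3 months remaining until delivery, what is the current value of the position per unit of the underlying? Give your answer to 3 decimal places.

Current fair forward for the remaining 3 months: F = S·e^((r + u)·T), (r + u) = 0.0524 + 0.0071 = 0.0595
F = 8.430 · e^(0.0595 × 3/12) = 8.430 × 1.014986 = 8.5563
Value of long forward = (F − K)·e^(−rT) = (8.5563 − 7.743) · e^(−0.0524·3/12)
= 0.8133 × 0.986985 = 0.803

$0.803 per bushel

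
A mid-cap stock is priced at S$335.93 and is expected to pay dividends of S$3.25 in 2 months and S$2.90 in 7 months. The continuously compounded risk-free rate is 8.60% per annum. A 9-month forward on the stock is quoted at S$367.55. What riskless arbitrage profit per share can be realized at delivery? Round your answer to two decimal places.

PV(dividends) I = 3.25·e^(−0.0860·2/12) + 2.90·e^(−0.0860·7/12) = 5.9619
Fair forward F* = (S − I)·e^(rT) = (335.93 − 5.9619)·e^0.064500 = 329.9681 × 1.066626 = 351.9526
Market S$367.55 > fair 351.9526: forward overpriced → cash-and-carry (borrow at r, buy the stock and collect the dividends, short the forward).
Profit at T = |F_mkt − F*| = |367.55 − 351.9526| = S$15.60 per share

S$15.60 per share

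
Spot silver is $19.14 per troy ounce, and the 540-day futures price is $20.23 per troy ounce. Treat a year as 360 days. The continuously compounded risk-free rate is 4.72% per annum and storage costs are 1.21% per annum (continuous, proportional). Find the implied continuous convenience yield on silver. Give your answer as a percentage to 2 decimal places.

F = S·e^((r+u−y)T) ⇒ (r+u−y) = ln(F/S)/T
ln(20.23/19.14) = 0.055386; /T ⇒ 0.036924
y = r + u − ln(F/S)/T = 0.0472 + 0.0121 − 0.036924 = 0.022376
y = 2.24%

2.24%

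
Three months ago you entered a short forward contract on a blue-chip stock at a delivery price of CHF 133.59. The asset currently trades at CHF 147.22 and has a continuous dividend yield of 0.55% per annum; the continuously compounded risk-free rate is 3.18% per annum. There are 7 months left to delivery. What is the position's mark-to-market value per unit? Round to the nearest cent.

Current fair forward for the remaining 7 months: F = S·e^((r − q)·T), (r − q) = 0.0318 − 0.0055 = 0.0263
F = 147.22 · e^(0.0263 × 7/12) = 147.22 × 1.015460 = 149.4960
Value of long forward = (F − K)·e^(−rT) = (149.4960 − 133.59) · e^(−0.0318·7/12)
= 15.9060 × 0.981621 = 15.61
Short position value = −(long value) = -CHF 15.61

-CHF 15.61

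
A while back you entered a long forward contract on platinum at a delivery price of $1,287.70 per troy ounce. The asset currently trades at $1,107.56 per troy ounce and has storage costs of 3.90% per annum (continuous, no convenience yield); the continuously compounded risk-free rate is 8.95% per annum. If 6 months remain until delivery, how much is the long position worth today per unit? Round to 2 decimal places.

Current fair forward for the remaining 6 months: F = S·e^((r + u)·T), (r + u) = 0.0895 + 0.0390 = 0.1285
F = 1107.56 · e^(0.1285 × 6/12) = 1107.56 × 1.06635896 = 1181.0565
Value of long forward = (F − K)·e^(−rT) = (1181.0565 − 1287.70) · e^(−0.0895·6/12)
= -106.6435 × 0.95623651 = -101.98

-$101.98 per troy ounce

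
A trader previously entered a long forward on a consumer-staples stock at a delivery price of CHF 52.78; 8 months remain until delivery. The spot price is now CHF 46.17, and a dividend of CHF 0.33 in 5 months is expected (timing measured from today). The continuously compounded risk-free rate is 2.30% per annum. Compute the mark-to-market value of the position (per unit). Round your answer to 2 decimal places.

PV(remaining dividends) I = 0.33·e^(−0.0230·5/12) = 0.3269
Current forward F = (S − I)·e^(rT) = (46.17 − 0.3269)·e^(0.0230·8/12) = 45.8431 × 1.015451 = 46.5514
Value (long) = (F − K)·e^(−rT) = (46.5514 − 52.78) × 0.984784 = -6.1338
Value = -CHF 6.13

-CHF 6.13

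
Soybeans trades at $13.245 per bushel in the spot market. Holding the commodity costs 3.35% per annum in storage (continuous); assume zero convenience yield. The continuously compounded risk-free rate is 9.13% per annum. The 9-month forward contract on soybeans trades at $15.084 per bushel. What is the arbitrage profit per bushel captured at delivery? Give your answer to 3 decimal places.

Fair forward: F* = S·e^(carry·T), with carry = (r + u) = 0.0913 + 0.0335 = 0.1248
F* = 13.245 · e^(0.1248 × 9/12) = 13.245 · e^0.093600 = 13.245 × 1.098120 = $14.5446
Market $15.084 > fair $14.5446: forward overpriced → cash-and-carry (buy spot, short the forward).
At maturity, profit = |F_mkt − F*| = |15.084 − 14.5446| = $0.539 per bushel

$0.539 per bushel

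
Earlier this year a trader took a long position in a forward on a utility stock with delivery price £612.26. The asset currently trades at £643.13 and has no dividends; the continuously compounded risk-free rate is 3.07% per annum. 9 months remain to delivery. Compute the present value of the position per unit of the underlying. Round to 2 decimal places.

Current fair forward for the remaining 9 months: F = S·e^(r·T), r = 0.0307
F = 643.13 · e^(0.0307 × 9/12) = 643.13 × 1.023292 = 658.1098
Value of long forward = (F − K)·e^(−rT) = (658.1098 − 612.26) · e^(−0.0307·9/12)
= 45.8498 × 0.977238 = 44.81

£44.81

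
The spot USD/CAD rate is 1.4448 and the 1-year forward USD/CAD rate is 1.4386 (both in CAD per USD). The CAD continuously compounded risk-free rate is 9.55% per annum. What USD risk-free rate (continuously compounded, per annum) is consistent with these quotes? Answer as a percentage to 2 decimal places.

9.98%

F = S·e^((r_CAD − r_USD)T) ⇒ r_USD = r_CAD − ln(F/S)/T
ln(1.4386/1.4448) = -0.004300; /(1) = -0.004300
r_USD = 0.0955 + 0.004300 = 0.099800
r_USD = 9.98%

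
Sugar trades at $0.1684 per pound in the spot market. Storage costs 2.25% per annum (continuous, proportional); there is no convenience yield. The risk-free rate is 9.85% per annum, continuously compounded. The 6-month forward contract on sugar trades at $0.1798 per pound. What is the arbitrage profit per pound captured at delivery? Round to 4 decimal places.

$0.0009 per pound

Fair forward: F* = S·e^(carry·T), with carry = (r + u) = 0.0985 + 0.0225 = 0.1210
F* = 0.1684 · e^(0.1210 × 6/12) = 0.1684 · e^0.060500 = 0.1684 × 1.062368 = $0.1789
Market $0.1798 > fair $0.1789: forward overpriced → cash-and-carry (buy spot, short the forward).
At maturity, profit = |F_mkt − F*| = |0.1798 − 0.1789| = $0.0009 per pound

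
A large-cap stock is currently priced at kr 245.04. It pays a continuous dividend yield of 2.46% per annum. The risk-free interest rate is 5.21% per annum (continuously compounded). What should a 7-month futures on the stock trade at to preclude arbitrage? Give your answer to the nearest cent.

kr 249.00

F = S·e^((r − q)T) = 245.04 · e^((0.0521 − 0.0246) × 7/12)
= 245.04 · e^0.016042 = 245.04 × 1.016171
F = kr 249.00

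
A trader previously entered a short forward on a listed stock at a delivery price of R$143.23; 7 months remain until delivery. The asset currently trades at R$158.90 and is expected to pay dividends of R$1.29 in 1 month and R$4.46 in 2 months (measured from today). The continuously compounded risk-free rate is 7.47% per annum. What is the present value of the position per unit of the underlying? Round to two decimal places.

-R$16.09

PV(remaining dividends) I = 1.29·e^(−0.0747·1/12) + 4.46·e^(−0.0747·2/12) = 5.6868
Current forward F = (S − I)·e^(rT) = (158.90 − 5.6868)·e^(0.0747·7/12) = 153.2132 × 1.044538 = 160.0370
Value (long) = (F − K)·e^(−rT) = (160.0370 − 143.23) × 0.957361 = 16.0904
Short position value = −(long value) = -R$16.09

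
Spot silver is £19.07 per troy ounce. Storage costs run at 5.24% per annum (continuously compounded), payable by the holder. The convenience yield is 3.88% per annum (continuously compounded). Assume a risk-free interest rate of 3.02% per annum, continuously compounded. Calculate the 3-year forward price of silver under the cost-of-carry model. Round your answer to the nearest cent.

Net carry = r + u − y = 0.0302 + 0.0524 − 0.0388 = 0.0438
F = S·e^((r+u−y)T) = 19.07 · e^(0.0438 × 3) = 19.07 · e^0.131400
= 19.07 × 1.140424 = £21.75 per troy ounce

£21.75 per troy ounce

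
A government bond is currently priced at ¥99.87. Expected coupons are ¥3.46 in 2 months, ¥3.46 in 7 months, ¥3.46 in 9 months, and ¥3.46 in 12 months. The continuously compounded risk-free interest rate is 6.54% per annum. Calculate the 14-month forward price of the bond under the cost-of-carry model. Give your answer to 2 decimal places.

¥93.45

PV(coupons) I = 3.46·e^(−0.0654·2/12) + 3.46·e^(−0.0654·7/12) + 3.46·e^(−0.0654·9/12) + 3.46·e^(−0.0654·12/12)
I = 3.4225 + 3.3305 + 3.2944 + 3.2410 = 13.2884
F = (S − I)·e^(rT) = (99.87 − 13.2884) · e^(0.0654·14/12)
= 86.5816 · e^0.076300 = 86.5816 × 1.079286 = ¥93.45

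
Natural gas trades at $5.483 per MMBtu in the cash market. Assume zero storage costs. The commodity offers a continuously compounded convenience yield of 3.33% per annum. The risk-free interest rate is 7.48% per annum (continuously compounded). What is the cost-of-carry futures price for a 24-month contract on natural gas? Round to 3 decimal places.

Net carry = r + u − y = 0.0748 + 0.0000 − 0.0333 = 0.0415
F = S·e^((r+u−y)T) = 5.483 · e^(0.0415 × 24/12) = 5.483 · e^0.083000
= 5.483 × 1.086542 = $5.958 per MMBtu

$5.958 per MMBtu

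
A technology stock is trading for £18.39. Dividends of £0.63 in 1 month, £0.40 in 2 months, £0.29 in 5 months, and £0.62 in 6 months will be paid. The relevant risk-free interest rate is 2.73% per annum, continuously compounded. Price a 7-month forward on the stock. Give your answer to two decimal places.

PV(dividends) I = 0.63·e^(−0.0273·1/12) + 0.40·e^(−0.0273·2/12) + 0.29·e^(−0.0273·5/12) + 0.62·e^(−0.0273·6/12)
I = 0.6286 + 0.3982 + 0.2867 + 0.6116 = 1.9251
F = (S − I)·e^(rT) = (18.39 − 1.9251) · e^(0.0273·7/12)
= 16.4649 · e^0.015925 = 16.4649 × 1.016052 = £16.73

£16.73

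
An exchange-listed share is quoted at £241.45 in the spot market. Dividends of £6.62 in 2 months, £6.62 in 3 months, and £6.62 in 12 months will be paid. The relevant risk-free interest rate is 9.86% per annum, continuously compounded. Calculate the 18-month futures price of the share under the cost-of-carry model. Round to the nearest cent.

PV(dividends) I = 6.62·e^(−0.0986·2/12) + 6.62·e^(−0.0986·3/12) + 6.62·e^(−0.0986·12/12)
I = 6.5121 + 6.4588 + 5.9984 = 18.9693
F = (S − I)·e^(rT) = (241.45 − 18.9693) · e^(0.0986·18/12)
= 222.4807 · e^0.147900 = 222.4807 × 1.159397 = £257.94

£257.94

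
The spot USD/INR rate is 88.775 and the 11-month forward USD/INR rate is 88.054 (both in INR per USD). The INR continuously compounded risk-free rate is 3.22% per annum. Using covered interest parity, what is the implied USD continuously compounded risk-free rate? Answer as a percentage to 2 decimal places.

F = S·e^((r_INR − r_USD)T) ⇒ r_USD = r_INR − ln(F/S)/T
ln(88.054/88.775) = -0.008155; /(11/12) = -0.008896
r_USD = 0.0322 + 0.008896 = 0.041096
r_USD = 4.11%

4.11%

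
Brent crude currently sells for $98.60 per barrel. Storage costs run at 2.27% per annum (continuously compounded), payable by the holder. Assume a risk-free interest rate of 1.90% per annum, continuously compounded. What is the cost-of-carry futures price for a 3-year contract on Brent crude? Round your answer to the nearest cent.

Net carry = r + u − y = 0.0190 + 0.0227 − 0.0000 = 0.0417
F = S·e^((r+u−y)T) = 98.60 · e^(0.0417 × 3) = 98.60 · e^0.125100
= 98.60 × 1.133262 = $111.74 per barrel

$111.74 per barrel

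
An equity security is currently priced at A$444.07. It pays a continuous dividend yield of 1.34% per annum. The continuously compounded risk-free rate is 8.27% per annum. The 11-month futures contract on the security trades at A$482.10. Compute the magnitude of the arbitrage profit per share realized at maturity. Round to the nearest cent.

Fair futures: F* = S·e^(carry·T), with carry = (r − q) = 0.0827 − 0.0134 = 0.0693
F* = 444.07 · e^(0.0693 × 11/12) = 444.07 · e^0.063525 = 444.07 × 1.065586 = A$473.1948
Market A$482.10 > fair A$473.1948: forward overpriced → cash-and-carry (buy spot, short the forward).
At maturity, profit = |F_mkt − F*| = |482.10 − 473.1948| = A$8.91 per share

A$8.91 per share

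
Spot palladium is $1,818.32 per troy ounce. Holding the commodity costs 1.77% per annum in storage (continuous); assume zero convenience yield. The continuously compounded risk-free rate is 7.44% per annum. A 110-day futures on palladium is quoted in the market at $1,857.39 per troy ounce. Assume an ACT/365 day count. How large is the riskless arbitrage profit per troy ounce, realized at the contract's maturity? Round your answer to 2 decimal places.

Fair futures: F* = S·e^(carry·T), with carry = (r + u) = 0.0744 + 0.0177 = 0.0921
F* = 1818.32 · e^(0.0921 × 110/365) = 1818.32 · e^0.02775616 = 1818.32 × 1.02814495 = $1869.4965
Market $1857.39 < fair $1869.4965: forward underpriced → reverse cash-and-carry (short spot, go long the forward).
At maturity, profit = |F_mkt − F*| = |1857.39 − 1869.4965| = $12.11 per troy ounce

$12.11 per troy ounce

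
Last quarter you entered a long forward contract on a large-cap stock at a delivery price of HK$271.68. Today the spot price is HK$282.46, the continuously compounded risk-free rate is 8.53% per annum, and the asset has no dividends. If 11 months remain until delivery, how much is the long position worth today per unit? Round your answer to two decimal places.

HK$31.21

Current fair forward for the remaining 11 months: F = S·e^(r·T), r = 0.0853
F = 282.46 · e^(0.0853 × 11/12) = 282.46 × 1.081330 = 305.4325
Value of long forward = (F − K)·e^(−rT) = (305.4325 − 271.68) · e^(−0.0853·11/12)
= 33.7525 × 0.924787 = 31.21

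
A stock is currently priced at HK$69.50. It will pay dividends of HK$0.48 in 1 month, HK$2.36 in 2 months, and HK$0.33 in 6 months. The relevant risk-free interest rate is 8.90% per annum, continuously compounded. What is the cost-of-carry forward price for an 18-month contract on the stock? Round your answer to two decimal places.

PV(dividends) I = 0.48·e^(−0.0890·1/12) + 2.36·e^(−0.0890·2/12) + 0.33·e^(−0.0890·6/12)
I = 0.4765 + 2.3253 + 0.3156 = 3.1174
F = (S − I)·e^(rT) = (69.50 − 3.1174) · e^(0.0890·18/12)
= 66.3826 · e^0.133500 = 66.3826 × 1.142821 = HK$75.86

HK$75.86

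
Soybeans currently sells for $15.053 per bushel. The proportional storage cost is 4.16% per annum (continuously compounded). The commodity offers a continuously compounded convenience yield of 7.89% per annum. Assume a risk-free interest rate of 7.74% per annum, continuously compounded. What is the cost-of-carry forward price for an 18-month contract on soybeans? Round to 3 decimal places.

$15.986 per bushel

Net carry = r + u − y = 0.0774 + 0.0416 − 0.0789 = 0.0401
F = S·e^((r+u−y)T) = 15.053 · e^(0.0401 × 18/12) = 15.053 · e^0.060150
= 15.053 × 1.061996 = $15.986 per bushel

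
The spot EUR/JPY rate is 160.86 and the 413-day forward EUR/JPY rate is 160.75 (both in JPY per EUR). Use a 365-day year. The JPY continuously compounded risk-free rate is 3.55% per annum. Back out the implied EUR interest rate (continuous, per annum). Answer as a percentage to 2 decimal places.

3.61%

F = S·e^((r_JPY − r_EUR)T) ⇒ r_EUR = r_JPY − ln(F/S)/T
ln(160.75/160.86) = -0.000684; /(413/365) = -0.000605
r_EUR = 0.0355 + 0.000605 = 0.036105
r_EUR = 3.61%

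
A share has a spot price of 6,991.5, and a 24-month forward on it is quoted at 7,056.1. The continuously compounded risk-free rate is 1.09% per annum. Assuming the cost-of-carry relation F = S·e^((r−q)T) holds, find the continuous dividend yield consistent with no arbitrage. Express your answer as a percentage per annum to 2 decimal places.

From F = S·e^((r−q)T): (r − q) = ln(F/S)/T
ln(7056.1/6991.5) = ln(1.009240) = 0.009198
(r − q) = 0.009198 / (24/12) = 0.004599
q = r − ln(F/S)/T = 0.0109 − 0.004599 = 0.006301
q = 0.63%

0.63%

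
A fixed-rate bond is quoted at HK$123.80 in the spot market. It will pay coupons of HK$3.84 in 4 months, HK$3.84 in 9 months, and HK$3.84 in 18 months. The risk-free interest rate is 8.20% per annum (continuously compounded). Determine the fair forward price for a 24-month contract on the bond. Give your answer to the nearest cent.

PV(coupons) I = 3.84·e^(−0.0820·4/12) + 3.84·e^(−0.0820·9/12) + 3.84·e^(−0.0820·18/12)
I = 3.7365 + 3.6110 + 3.3956 = 10.7431
F = (S − I)·e^(rT) = (123.80 − 10.7431) · e^(0.0820·24/12)
= 113.0569 · e^0.164000 = 113.0569 × 1.178214 = HK$133.21

HK$133.21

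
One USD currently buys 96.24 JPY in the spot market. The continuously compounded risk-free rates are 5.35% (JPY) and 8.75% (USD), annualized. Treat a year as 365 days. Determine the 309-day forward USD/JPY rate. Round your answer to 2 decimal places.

F = S·e^((r_JPY − r_USD)T) = 96.24 · e^((0.0535 − 0.0875) × 309/365)
= 96.24 · e^-0.028784 = 96.24 × 0.971626
F = 93.51 JPY per USD

93.51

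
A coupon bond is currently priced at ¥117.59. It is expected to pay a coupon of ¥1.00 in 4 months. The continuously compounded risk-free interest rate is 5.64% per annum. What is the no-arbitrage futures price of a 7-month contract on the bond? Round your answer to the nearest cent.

¥120.51

PV(coupons) I = 1.00·e^(−0.0564·4/12)
I = 0.9814
F = (S − I)·e^(rT) = (117.59 − 0.9814) · e^(0.0564·7/12)
= 116.6086 · e^0.032900 = 116.6086 × 1.033447 = ¥120.51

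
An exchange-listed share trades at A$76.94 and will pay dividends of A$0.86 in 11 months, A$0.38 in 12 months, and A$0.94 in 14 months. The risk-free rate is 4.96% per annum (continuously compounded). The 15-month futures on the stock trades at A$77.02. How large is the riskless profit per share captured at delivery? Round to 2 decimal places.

A$2.64 per share

PV(dividends) I = 0.86·e^(−0.0496·11/12) + 0.38·e^(−0.0496·12/12) + 0.94·e^(−0.0496·14/12) = 2.0705
Fair futures F* = (S − I)·e^(rT) = (76.94 − 2.0705)·e^0.062000 = 74.8695 × 1.063962 = 79.6583
Market A$77.02 < fair 79.6583: forward underpriced → reverse cash-and-carry (short the stock, invest proceeds at r, pay the dividends, go long the forward).
Profit at T = |F_mkt − F*| = |77.02 − 79.6583| = A$2.64 per share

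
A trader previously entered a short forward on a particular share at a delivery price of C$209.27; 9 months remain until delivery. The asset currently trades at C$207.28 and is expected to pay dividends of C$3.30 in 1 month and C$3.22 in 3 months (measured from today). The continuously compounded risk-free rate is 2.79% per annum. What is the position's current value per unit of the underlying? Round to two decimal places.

PV(remaining dividends) I = 3.30·e^(−0.0279·1/12) + 3.22·e^(−0.0279·3/12) = 6.4900
Current forward F = (S − I)·e^(rT) = (207.28 − 6.4900)·e^(0.0279·9/12) = 200.7900 × 1.021145 = 205.0357
Value (long) = (F − K)·e^(−rT) = (205.0357 − 209.27) × 0.979292 = -4.1466
Short position value = −(long value) = C$4.15

C$4.15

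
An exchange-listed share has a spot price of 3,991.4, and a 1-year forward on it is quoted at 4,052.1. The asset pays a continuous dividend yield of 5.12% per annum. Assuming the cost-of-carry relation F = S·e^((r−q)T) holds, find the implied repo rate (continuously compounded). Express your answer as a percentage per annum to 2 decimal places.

From F = S·e^((r−q)T): (r − q) = ln(F/S)/T
ln(4052.1/3991.4) = ln(1.015208) = 0.015094
(r − q) = 0.015094 / (1) = 0.015094
r = ln(F/S)/T + q = 0.015094 + 0.0512 = 0.066294
r = 6.63%

6.63%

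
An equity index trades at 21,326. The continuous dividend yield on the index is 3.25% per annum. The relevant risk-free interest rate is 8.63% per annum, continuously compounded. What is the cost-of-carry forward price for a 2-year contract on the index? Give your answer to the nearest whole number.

23,749

F = S·e^((r − q)T) = 21326 · e^((0.0863 − 0.0325) × 2)
= 21326 · e^0.107600 = 21326 × 1.113602
F = 23,749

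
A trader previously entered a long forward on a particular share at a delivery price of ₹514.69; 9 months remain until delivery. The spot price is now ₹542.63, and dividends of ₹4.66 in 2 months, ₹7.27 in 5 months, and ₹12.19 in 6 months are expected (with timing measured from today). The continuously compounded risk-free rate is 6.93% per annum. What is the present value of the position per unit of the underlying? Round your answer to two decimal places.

PV(remaining dividends) I = 4.66·e^(−0.0693·2/12) + 7.27·e^(−0.0693·5/12) + 12.19·e^(−0.0693·6/12) = 23.4444
Current forward F = (S − I)·e^(rT) = (542.63 − 23.4444)·e^(0.0693·9/12) = 519.1856 × 1.053349 = 546.8836
Value (long) = (F − K)·e^(−rT) = (546.8836 − 514.69) × 0.949353 = 30.5631
Value = ₹30.56

₹30.56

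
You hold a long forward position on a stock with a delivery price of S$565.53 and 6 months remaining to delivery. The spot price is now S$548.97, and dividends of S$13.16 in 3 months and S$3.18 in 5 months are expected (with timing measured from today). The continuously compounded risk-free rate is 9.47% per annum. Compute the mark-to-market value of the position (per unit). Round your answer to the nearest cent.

PV(remaining dividends) I = 13.16·e^(−0.0947·3/12) + 3.18·e^(−0.0947·5/12) = 15.9091
Current forward F = (S − I)·e^(rT) = (548.97 − 15.9091)·e^(0.0947·6/12) = 533.0609 × 1.048489 = 558.9085
Value (long) = (F − K)·e^(−rT) = (558.9085 − 565.53) × 0.953754 = -6.3153
Value = -S$6.32

-S$6.32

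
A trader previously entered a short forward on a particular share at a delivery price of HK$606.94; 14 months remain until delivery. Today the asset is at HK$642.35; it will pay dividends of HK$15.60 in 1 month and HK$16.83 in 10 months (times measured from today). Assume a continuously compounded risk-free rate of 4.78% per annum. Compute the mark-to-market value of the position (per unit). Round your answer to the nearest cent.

-HK$36.62

PV(remaining dividends) I = 15.60·e^(−0.0478·1/12) + 16.83·e^(−0.0478·10/12) = 31.7108
Current forward F = (S − I)·e^(rT) = (642.35 − 31.7108)·e^(0.0478·14/12) = 610.6392 × 1.057351 = 645.6600
Value (long) = (F − K)·e^(−rT) = (645.6600 − 606.94) × 0.945760 = 36.6198
Short position value = −(long value) = -HK$36.62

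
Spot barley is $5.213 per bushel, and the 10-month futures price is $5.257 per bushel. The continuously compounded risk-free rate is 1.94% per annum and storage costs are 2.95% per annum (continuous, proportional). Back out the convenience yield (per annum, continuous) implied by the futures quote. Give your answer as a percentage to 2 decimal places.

F = S·e^((r+u−y)T) ⇒ (r+u−y) = ln(F/S)/T
ln(5.257/5.213) = 0.008405; /T ⇒ 0.010086
y = r + u − ln(F/S)/T = 0.0194 + 0.0295 − 0.010086 = 0.038814
y = 3.88%

3.88%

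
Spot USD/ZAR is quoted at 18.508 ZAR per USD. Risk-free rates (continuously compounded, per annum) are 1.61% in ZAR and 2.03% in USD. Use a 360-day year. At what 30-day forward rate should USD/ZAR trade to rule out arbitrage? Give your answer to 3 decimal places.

18.502

F = S·e^((r_ZAR − r_USD)T) = 18.508 · e^((0.0161 − 0.0203) × 30/360)
= 18.508 · e^-0.000350 = 18.508 × 0.999650
F = 18.502 ZAR per USD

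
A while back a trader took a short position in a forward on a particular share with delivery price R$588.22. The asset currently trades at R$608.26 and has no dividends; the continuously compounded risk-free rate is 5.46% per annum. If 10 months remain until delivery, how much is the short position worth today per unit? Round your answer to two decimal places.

-R$46.20

Current fair forward for the remaining 10 months: F = S·e^(r·T), r = 0.0546
F = 608.26 · e^(0.0546 × 10/12) = 608.26 × 1.046551 = 636.5751
Value of long forward = (F − K)·e^(−rT) = (636.5751 − 588.22) · e^(−0.0546·10/12)
= 48.3551 × 0.955520 = 46.20
Short position value = −(long value) = -R$46.20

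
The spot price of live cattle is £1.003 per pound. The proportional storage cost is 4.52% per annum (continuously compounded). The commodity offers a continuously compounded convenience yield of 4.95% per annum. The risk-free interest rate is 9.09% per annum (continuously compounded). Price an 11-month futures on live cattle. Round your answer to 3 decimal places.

£1.086 per pound

Net carry = r + u − y = 0.0909 + 0.0452 − 0.0495 = 0.0866
F = S·e^((r+u−y)T) = 1.003 · e^(0.0866 × 11/12) = 1.003 · e^0.079383
= 1.003 × 1.082619 = £1.086 per pound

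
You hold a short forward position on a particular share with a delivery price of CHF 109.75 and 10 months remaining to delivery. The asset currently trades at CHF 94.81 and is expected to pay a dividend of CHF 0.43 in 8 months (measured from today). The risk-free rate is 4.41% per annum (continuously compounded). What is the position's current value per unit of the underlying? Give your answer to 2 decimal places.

CHF 11.40

PV(remaining dividends) I = 0.43·e^(−0.0441·8/12) = 0.4175
Current forward F = (S − I)·e^(rT) = (94.81 − 0.4175)·e^(0.0441·10/12) = 94.3925 × 1.037434 = 97.9260
Value (long) = (F − K)·e^(−rT) = (97.9260 − 109.75) × 0.963917 = -11.3974
Short position value = −(long value) = CHF 11.40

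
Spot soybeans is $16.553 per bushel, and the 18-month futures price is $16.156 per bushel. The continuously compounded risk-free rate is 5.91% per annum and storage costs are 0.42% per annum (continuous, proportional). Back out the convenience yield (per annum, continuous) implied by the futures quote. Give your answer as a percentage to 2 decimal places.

7.95%

F = S·e^((r+u−y)T) ⇒ (r+u−y) = ln(F/S)/T
ln(16.156/16.553) = -0.024276; /T ⇒ -0.016184
y = r + u − ln(F/S)/T = 0.0591 + 0.0042 + 0.016184 = 0.079484
y = 7.95%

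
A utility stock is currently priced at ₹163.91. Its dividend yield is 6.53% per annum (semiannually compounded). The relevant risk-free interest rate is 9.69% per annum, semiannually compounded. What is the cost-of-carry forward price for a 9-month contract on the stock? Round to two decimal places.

F = S · (1+r/2)^(2T) / (1+q/2)^(2T)
= 163.91 × 1.073548 / 1.049373 = 163.91 × 1.023038
F = ₹167.69

₹167.69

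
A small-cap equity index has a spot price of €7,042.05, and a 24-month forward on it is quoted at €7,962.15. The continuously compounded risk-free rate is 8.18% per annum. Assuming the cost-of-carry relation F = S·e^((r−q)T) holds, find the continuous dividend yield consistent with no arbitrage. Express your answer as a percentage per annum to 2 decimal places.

2.04%

From F = S·e^((r−q)T): (r − q) = ln(F/S)/T
ln(7962.15/7042.05) = ln(1.130658) = 0.122800
(r − q) = 0.122800 / (24/12) = 0.061400
q = r − ln(F/S)/T = 0.0818 − 0.061400 = 0.020400
q = 2.04%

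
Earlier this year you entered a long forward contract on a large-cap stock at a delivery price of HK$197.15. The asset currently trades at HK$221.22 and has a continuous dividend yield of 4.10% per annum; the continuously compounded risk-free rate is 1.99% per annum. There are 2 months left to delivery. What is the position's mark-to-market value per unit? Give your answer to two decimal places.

HK$23.22

Current fair forward for the remaining 2 months: F = S·e^((r − q)·T), (r − q) = 0.0199 − 0.0410 = -0.0211
F = 221.22 · e^(-0.0211 × 2/12) = 221.22 × 0.996490 = 220.4435
Value of long forward = (F − K)·e^(−rT) = (220.4435 − 197.15) · e^(−0.0199·2/12)
= 23.2935 × 0.996689 = 23.22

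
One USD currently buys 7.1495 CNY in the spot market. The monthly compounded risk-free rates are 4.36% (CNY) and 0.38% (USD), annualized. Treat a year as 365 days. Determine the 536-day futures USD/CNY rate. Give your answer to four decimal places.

By covered interest parity, F = S · (1+r_CNY/12)^(12T) / (1+r_USD/12)^(12T)
= 7.1495 × 1.065997 / 1.005595 = 7.1495 × 1.060066
F = 7.5789 CNY per USD

7.5789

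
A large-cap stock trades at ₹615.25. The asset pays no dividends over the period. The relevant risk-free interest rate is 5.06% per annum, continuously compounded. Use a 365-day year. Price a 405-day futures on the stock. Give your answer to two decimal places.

₹650.78

F = S·e^(rT) = 615.25 · e^(0.0506 × 405/365)
= 615.25 · e^0.056145 = 615.25 × 1.057751
F = ₹650.78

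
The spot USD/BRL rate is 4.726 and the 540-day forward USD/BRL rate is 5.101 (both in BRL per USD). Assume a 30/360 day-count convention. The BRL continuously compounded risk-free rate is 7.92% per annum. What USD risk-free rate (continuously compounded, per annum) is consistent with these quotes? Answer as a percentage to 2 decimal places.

2.83%

F = S·e^((r_BRL − r_USD)T) ⇒ r_USD = r_BRL − ln(F/S)/T
ln(5.101/4.726) = 0.076357; /(540/360) = 0.050905
r_USD = 0.0792 − 0.050905 = 0.028295
r_USD = 2.83%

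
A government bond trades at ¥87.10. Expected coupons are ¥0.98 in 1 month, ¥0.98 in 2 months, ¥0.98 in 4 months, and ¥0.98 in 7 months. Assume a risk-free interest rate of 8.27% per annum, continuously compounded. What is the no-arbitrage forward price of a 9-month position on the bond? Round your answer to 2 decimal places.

¥88.60

PV(coupons) I = 0.98·e^(−0.0827·1/12) + 0.98·e^(−0.0827·2/12) + 0.98·e^(−0.0827·4/12) + 0.98·e^(−0.0827·7/12)
I = 0.9733 + 0.9666 + 0.9534 + 0.9338 = 3.8271
F = (S − I)·e^(rT) = (87.10 − 3.8271) · e^(0.0827·9/12)
= 83.2729 · e^0.062025 = 83.2729 × 1.063989 = ¥88.60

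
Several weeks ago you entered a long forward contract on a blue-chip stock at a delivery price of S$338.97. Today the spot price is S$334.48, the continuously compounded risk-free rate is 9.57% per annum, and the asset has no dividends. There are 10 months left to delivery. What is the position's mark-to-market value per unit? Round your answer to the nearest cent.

Current fair forward for the remaining 10 months: F = S·e^(r·T), r = 0.0957
F = 334.48 · e^(0.0957 × 10/12) = 334.48 × 1.083016 = 362.2472
Value of long forward = (F − K)·e^(−rT) = (362.2472 − 338.97) · e^(−0.0957·10/12)
= 23.2772 × 0.923347 = 21.49

S$21.49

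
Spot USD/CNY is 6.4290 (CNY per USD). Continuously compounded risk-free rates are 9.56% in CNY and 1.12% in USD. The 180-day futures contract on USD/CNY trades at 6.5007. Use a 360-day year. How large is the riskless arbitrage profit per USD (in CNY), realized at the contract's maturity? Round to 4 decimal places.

Fair futures: F* = S·e^(carry·T), with carry = (r_CNY − r_USD) = 0.0956 − 0.0112 = 0.0844
F* = 6.4290 · e^(0.0844 × 180/360) = 6.4290 · e^0.042200 = 6.4290 × 1.043103 = 6.7061
Market 6.5007 < fair 6.7061: forward underpriced → reverse cash-and-carry (short spot, go long the forward).
At maturity, profit = |F_mkt − F*| = |6.5007 − 6.7061| = 0.2054 per USD (in CNY)

0.2054 per USD (in CNY)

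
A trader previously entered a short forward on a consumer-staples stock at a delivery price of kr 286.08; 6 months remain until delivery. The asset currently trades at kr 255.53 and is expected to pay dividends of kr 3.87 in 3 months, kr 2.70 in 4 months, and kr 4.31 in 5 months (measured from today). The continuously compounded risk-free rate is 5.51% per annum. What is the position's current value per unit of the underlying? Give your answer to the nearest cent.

kr 33.46

PV(remaining dividends) I = 3.87·e^(−0.0551·3/12) + 2.70·e^(−0.0551·4/12) + 4.31·e^(−0.0551·5/12) = 10.6801
Current forward F = (S − I)·e^(rT) = (255.53 − 10.6801)·e^(0.0551·6/12) = 244.8499 × 1.027933 = 251.6893
Value (long) = (F − K)·e^(−rT) = (251.6893 − 286.08) × 0.972826 = -33.4562
Short position value = −(long value) = kr 33.46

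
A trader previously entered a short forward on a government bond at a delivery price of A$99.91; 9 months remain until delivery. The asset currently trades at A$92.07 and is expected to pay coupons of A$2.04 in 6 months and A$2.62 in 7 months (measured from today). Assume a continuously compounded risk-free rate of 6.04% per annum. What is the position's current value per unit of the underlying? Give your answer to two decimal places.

A$7.92

PV(remaining coupons) I = 2.04·e^(−0.0604·6/12) + 2.62·e^(−0.0604·7/12) = 4.5086
Current forward F = (S − I)·e^(rT) = (92.07 − 4.5086)·e^(0.0604·9/12) = 87.5614 × 1.046342 = 91.6192
Value (long) = (F − K)·e^(−rT) = (91.6192 − 99.91) × 0.955711 = -7.9236
Short position value = −(long value) = A$7.92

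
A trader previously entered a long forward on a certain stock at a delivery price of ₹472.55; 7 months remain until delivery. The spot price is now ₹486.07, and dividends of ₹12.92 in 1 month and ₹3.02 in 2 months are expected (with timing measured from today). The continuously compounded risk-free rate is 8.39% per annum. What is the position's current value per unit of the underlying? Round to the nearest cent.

₹20.28

PV(remaining dividends) I = 12.92·e^(−0.0839·1/12) + 3.02·e^(−0.0839·2/12) = 15.8080
Current forward F = (S − I)·e^(rT) = (486.07 − 15.8080)·e^(0.0839·7/12) = 470.2620 × 1.050159 = 493.8499
Value (long) = (F − K)·e^(−rT) = (493.8499 − 472.55) × 0.952237 = 20.2826
Value = ₹20.28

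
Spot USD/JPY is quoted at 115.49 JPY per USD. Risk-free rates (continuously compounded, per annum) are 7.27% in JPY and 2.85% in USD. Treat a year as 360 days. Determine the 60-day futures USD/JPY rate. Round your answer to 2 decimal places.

F = S·e^((r_JPY − r_USD)T) = 115.49 · e^((0.0727 − 0.0285) × 60/360)
= 115.49 · e^0.007367 = 115.49 × 1.007394
F = 116.34 JPY per USD

116.34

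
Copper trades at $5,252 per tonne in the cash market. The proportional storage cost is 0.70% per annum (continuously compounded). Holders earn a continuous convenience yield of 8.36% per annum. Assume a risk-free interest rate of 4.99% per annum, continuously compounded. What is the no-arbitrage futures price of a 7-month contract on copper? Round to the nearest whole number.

$5,171 per tonne

Net carry = r + u − y = 0.0499 + 0.0070 − 0.0836 = -0.0267
F = S·e^((r+u−y)T) = 5252 · e^(-0.0267 × 7/12) = 5252 · e^-0.015575
= 5252 × 0.984546 = $5,171 per tonne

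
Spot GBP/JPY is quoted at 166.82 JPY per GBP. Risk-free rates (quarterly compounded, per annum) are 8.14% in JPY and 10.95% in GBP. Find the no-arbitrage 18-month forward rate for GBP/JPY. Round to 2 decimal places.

By covered interest parity, F = S · (1+r_JPY/4)^(4T) / (1+r_GBP/4)^(4T)
= 166.82 × 1.128483 / 1.175910 = 166.82 × 0.959668
F = 160.09 JPY per GBP

160.09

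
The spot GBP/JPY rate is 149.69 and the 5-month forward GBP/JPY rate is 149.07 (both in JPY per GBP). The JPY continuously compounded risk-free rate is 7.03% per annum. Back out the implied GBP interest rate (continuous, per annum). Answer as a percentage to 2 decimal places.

F = S·e^((r_JPY − r_GBP)T) ⇒ r_GBP = r_JPY − ln(F/S)/T
ln(149.07/149.69) = -0.004150; /(5/12) = -0.009960
r_GBP = 0.0703 + 0.009960 = 0.080260
r_GBP = 8.03%

8.03%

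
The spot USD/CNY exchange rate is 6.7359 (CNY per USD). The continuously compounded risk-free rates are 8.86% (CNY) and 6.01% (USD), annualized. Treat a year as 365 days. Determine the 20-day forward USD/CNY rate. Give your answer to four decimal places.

6.7464

F = S·e^((r_CNY − r_USD)T) = 6.7359 · e^((0.0886 − 0.0601) × 20/365)
= 6.7359 · e^0.001562 = 6.7359 × 1.001563
F = 6.7464 CNY per USD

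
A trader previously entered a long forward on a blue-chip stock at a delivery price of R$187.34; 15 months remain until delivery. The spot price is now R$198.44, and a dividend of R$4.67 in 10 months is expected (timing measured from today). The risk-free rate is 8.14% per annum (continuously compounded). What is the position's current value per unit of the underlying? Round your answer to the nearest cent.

R$24.86

PV(remaining dividends) I = 4.67·e^(−0.0814·10/12) = 4.3637
Current forward F = (S − I)·e^(rT) = (198.44 − 4.3637)·e^(0.0814·15/12) = 194.0763 × 1.107107 = 214.8632
Value (long) = (F − K)·e^(−rT) = (214.8632 − 187.34) × 0.903255 = 24.8605
Value = R$24.86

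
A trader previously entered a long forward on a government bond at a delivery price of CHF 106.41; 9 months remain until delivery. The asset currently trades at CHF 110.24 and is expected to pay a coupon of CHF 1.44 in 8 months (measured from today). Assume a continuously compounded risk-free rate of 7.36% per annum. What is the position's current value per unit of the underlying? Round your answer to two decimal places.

CHF 8.17

PV(remaining coupons) I = 1.44·e^(−0.0736·8/12) = 1.3710
Current forward F = (S − I)·e^(rT) = (110.24 − 1.3710)·e^(0.0736·9/12) = 108.8690 × 1.056752 = 115.0475
Value (long) = (F − K)·e^(−rT) = (115.0475 − 106.41) × 0.946296 = 8.1736
Value = CHF 8.17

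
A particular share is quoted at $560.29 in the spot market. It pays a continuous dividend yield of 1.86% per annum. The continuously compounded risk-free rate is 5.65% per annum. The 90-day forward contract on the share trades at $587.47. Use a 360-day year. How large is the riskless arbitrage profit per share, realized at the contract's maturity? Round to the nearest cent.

$21.85 per share

Fair forward: F* = S·e^(carry·T), with carry = (r − q) = 0.0565 − 0.0186 = 0.0379
F* = 560.29 · e^(0.0379 × 90/360) = 560.29 · e^0.009475 = 560.29 × 1.009520 = $565.6240
Market $587.47 > fair $565.6240: forward overpriced → cash-and-carry (buy spot, short the forward).
At maturity, profit = |F_mkt − F*| = |587.47 − 565.6240| = $21.85 per share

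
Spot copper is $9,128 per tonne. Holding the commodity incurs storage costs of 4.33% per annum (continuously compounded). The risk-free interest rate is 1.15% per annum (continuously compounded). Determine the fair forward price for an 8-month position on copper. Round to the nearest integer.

$9,468 per tonne

Net carry = r + u − y = 0.0115 + 0.0433 − 0.0000 = 0.0548
F = S·e^((r+u−y)T) = 9128 · e^(0.0548 × 8/12) = 9128 · e^0.036533
= 9128 × 1.037209 = $9,468 per tonne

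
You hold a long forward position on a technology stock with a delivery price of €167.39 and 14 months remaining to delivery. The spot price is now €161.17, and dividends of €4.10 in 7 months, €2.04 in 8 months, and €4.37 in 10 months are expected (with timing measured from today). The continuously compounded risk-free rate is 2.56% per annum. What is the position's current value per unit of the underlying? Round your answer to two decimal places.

-€11.62

PV(remaining dividends) I = 4.10·e^(−0.0256·7/12) + 2.04·e^(−0.0256·8/12) + 4.37·e^(−0.0256·10/12) = 10.3225
Current forward F = (S − I)·e^(rT) = (161.17 − 10.3225)·e^(0.0256·14/12) = 150.8475 × 1.030317 = 155.4207
Value (long) = (F − K)·e^(−rT) = (155.4207 − 167.39) × 0.970575 = -11.6171
Value = -€11.62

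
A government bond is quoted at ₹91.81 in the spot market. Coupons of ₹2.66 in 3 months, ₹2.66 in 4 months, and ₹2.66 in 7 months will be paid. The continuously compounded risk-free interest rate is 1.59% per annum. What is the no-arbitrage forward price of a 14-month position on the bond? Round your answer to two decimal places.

₹85.45

PV(coupons) I = 2.66·e^(−0.0159·3/12) + 2.66·e^(−0.0159·4/12) + 2.66·e^(−0.0159·7/12)
I = 2.6494 + 2.6459 + 2.6354 = 7.9307
F = (S − I)·e^(rT) = (91.81 − 7.9307) · e^(0.0159·14/12)
= 83.8793 · e^0.018550 = 83.8793 × 1.018723 = ₹85.45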